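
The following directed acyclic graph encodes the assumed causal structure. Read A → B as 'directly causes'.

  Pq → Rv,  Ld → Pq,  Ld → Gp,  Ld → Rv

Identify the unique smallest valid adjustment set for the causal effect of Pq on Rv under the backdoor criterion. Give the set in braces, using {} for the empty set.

Variables eligible for adjustment (non-descendants of Pq, excluding Pq and Rv): {Gp, Ld}.
Backdoor paths from Pq to Rv:
  P1: Pq <- Ld -> Rv
The empty set is not sufficient: P1 (Pq <- Ld -> Rv) has no collider blocking it and no conditioned non-collider, so it is open.
Try {Ld}:
  P1: blocked at fork node Ld ∈ conditioning set.
{Ld} contains no descendant of Pq and blocks every backdoor path.
No other singleton works — e.g. {Gp} leaves P1 open — so {Ld} is the unique smallest valid adjustment set.

{Ld}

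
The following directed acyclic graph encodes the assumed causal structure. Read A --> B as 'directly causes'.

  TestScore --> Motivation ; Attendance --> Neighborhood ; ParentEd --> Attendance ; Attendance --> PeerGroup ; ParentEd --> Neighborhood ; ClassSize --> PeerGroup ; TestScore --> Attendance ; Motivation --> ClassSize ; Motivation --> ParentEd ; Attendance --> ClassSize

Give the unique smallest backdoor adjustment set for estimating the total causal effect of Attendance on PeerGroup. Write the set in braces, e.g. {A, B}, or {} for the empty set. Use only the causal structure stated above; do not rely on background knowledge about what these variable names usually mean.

{Motivation}

Variables eligible for adjustment (non-descendants of Attendance, excluding Attendance and PeerGroup): {Motivation, ParentEd, TestScore}.
Backdoor paths from Attendance to PeerGroup:
  P1: Attendance <- TestScore -> Motivation -> ClassSize -> PeerGroup
  P2: Attendance <- ParentEd <- Motivation -> ClassSize -> PeerGroup
The empty set is not sufficient: P1 (Attendance <- TestScore -> Motivation -> ClassSize -> PeerGroup) has no collider blocking it and no conditioned non-collider, so it is open.
Try {Motivation}:
  P1: blocked at chain node Motivation ∈ conditioning set.
  P2: blocked at fork node Motivation ∈ conditioning set.
{Motivation} contains no descendant of Attendance and blocks every backdoor path.
No other singleton works — e.g. {TestScore} leaves P2 open — so {Motivation} is the unique smallest valid adjustment set.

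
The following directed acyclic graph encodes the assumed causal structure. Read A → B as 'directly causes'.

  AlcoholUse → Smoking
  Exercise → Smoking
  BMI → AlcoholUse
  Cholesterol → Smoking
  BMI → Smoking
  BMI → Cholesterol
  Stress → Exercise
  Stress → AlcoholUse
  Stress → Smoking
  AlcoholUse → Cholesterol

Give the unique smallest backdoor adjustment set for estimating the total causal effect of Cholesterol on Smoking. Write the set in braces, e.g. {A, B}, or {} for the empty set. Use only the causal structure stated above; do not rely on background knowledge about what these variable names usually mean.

Variables eligible for adjustment (non-descendants of Cholesterol, excluding Cholesterol and Smoking): {AlcoholUse, BMI, Exercise, Stress}.
Backdoor paths from Cholesterol to Smoking:
  P1: Cholesterol <- BMI -> AlcoholUse <- Stress -> Exercise -> Smoking
  P2: Cholesterol <- BMI -> AlcoholUse <- Stress -> Smoking
  P3: Cholesterol <- BMI -> AlcoholUse -> Smoking
  P4: Cholesterol <- BMI -> Smoking
  P5: Cholesterol <- AlcoholUse <- Stress -> Exercise -> Smoking
  P6: Cholesterol <- AlcoholUse <- Stress -> Smoking
  P7: Cholesterol <- AlcoholUse <- BMI -> Smoking
  P8: Cholesterol <- AlcoholUse -> Smoking
The empty set is not sufficient: P3 (Cholesterol <- BMI -> AlcoholUse -> Smoking) has no collider blocking it and no conditioned non-collider, so it is open.
Try {AlcoholUse, BMI}:
  P1: blocked at fork node BMI ∈ conditioning set.
  P2: blocked at fork node BMI ∈ conditioning set.
  P3: blocked at fork node BMI ∈ conditioning set.
  P4: blocked at fork node BMI ∈ conditioning set.
  P5: blocked at chain node AlcoholUse ∈ conditioning set.
  P6: blocked at chain node AlcoholUse ∈ conditioning set.
  P7: blocked at chain node AlcoholUse ∈ conditioning set.
  P8: blocked at fork node AlcoholUse ∈ conditioning set.
{AlcoholUse, BMI} contains no descendant of Cholesterol and blocks every backdoor path.
Every element of {AlcoholUse, BMI} is needed (dropping AlcoholUse leaves P5 open; dropping BMI leaves P1 open), so no proper subset is valid.
Among all size-2 subsets of the eligible variables, only {AlcoholUse, BMI} blocks every backdoor path, so it is the unique smallest valid adjustment set.

{AlcoholUse, BMI}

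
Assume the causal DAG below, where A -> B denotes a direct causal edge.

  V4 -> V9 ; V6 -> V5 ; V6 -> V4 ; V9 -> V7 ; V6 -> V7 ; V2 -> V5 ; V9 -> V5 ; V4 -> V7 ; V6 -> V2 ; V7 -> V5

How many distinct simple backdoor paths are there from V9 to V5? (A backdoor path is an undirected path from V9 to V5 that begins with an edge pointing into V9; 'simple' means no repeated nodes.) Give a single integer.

A backdoor path from V9 to V5 is any simple undirected path whose first edge points into V9 (i.e. leaves V9 via a parent).
Parents of V9: {V4}.
Enumerating:
  P1: V9 <- V4 <- V6 -> V2 -> V5
  P2: V9 <- V4 <- V6 -> V7 -> V5
  P3: V9 <- V4 <- V6 -> V5
  P4: V9 <- V4 -> V7 <- V6 -> V2 -> V5
  P5: V9 <- V4 -> V7 <- V6 -> V5
  P6: V9 <- V4 -> V7 -> V5
That exhausts the simple backdoor paths. Count: 6.

6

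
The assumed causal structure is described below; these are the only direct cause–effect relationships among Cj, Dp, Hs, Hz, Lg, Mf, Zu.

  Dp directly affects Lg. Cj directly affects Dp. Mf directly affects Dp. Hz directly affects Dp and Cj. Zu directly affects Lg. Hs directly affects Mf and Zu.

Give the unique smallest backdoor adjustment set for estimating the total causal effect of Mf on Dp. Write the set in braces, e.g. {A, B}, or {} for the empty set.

{}

Variables eligible for adjustment (non-descendants of Mf, excluding Mf and Dp): {Cj, Hs, Hz, Zu}.
Backdoor paths from Mf to Dp:
  P1: Mf <- Hs -> Zu -> Lg <- Dp
Each backdoor path contains an unconditioned collider, so every path is already blocked with the empty conditioning set:
  P1: blocked at collider Lg (neither it nor any descendant is in the conditioning set).
The empty set is therefore the unique smallest valid set.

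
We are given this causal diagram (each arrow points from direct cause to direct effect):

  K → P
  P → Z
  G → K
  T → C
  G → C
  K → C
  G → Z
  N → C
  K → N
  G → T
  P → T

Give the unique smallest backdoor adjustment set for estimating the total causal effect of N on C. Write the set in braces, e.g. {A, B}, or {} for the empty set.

Variables eligible for adjustment (non-descendants of N, excluding N and C): {G, K, P, T, Z}.
Backdoor paths from N to C:
  P1: N <- K <- G -> T -> C
  P2: N <- K <- G -> C
  P3: N <- K <- G -> Z <- P -> T -> C
  P4: N <- K -> P -> T <- G -> C
  P5: N <- K -> P -> T -> C
  P6: N <- K -> P -> Z <- G -> T -> C
  P7: N <- K -> P -> Z <- G -> C
  P8: N <- K -> C
The empty set is not sufficient: P1 (N <- K <- G -> T -> C) has no collider blocking it and no conditioned non-collider, so it is open.
Try {K}:
  P1: blocked at chain node K ∈ conditioning set.
  P2: blocked at chain node K ∈ conditioning set.
  P3: blocked at chain node K ∈ conditioning set.
  P4: blocked at fork node K ∈ conditioning set.
  P5: blocked at fork node K ∈ conditioning set.
  P6: blocked at fork node K ∈ conditioning set.
  P7: blocked at fork node K ∈ conditioning set.
  P8: blocked at fork node K ∈ conditioning set.
{K} contains no descendant of N and blocks every backdoor path.
No other singleton works — e.g. {G} leaves P5 open — so {K} is the unique smallest valid adjustment set.

{K}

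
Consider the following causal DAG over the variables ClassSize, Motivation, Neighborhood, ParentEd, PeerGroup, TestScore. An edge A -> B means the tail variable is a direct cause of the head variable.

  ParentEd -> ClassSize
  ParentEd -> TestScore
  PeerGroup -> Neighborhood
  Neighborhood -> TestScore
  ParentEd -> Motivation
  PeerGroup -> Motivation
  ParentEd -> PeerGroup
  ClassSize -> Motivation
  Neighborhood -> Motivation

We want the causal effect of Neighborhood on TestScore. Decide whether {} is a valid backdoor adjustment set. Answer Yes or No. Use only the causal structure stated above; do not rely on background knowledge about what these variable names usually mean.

Backdoor paths from Neighborhood to TestScore (paths whose first edge points into Neighborhood):
  P1: Neighborhood <- PeerGroup <- ParentEd -> TestScore
  P2: Neighborhood <- PeerGroup -> Motivation <- ParentEd -> TestScore
  P3: Neighborhood <- PeerGroup -> Motivation <- ClassSize <- ParentEd -> TestScore
Condition 1 (no descendant of Neighborhood in the set): holds — descendants of Neighborhood are {Motivation, TestScore}; none are in {}.
Condition 2 (every backdoor path blocked by {}):
  P1: open — no interior node is in the conditioning set.
  P2: blocked at collider Motivation (neither it nor any descendant is in the conditioning set).
  P3: blocked at collider Motivation (neither it nor any descendant is in the conditioning set).
{} does not satisfy the backdoor criterion.

No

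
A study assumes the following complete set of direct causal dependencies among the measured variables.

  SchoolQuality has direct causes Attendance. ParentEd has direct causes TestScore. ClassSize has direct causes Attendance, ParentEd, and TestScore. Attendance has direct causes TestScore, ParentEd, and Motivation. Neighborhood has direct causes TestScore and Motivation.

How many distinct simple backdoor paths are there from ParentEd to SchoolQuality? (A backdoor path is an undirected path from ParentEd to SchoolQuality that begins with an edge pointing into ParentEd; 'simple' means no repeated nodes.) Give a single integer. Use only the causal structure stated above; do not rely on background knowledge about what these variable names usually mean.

A backdoor path from ParentEd to SchoolQuality is any simple undirected path whose first edge points into ParentEd (i.e. leaves ParentEd via a parent).
Parents of ParentEd: {TestScore}.
Enumerating:
  P1: ParentEd <- TestScore -> Attendance -> SchoolQuality
  P2: ParentEd <- TestScore -> ClassSize <- Attendance -> SchoolQuality
  P3: ParentEd <- TestScore -> Neighborhood <- Motivation -> Attendance -> SchoolQuality
That exhausts the simple backdoor paths. Count: 3.

3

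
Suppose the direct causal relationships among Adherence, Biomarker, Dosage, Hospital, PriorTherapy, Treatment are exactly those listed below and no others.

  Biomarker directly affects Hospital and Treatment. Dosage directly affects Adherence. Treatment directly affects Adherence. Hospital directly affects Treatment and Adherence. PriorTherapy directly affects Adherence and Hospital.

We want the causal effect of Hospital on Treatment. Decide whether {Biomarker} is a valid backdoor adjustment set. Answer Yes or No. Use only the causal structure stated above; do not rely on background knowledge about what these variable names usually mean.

Backdoor paths from Hospital to Treatment (paths whose first edge points into Hospital):
  P1: Hospital <- PriorTherapy -> Adherence <- Treatment
  P2: Hospital <- Biomarker -> Treatment
Condition 1 (no descendant of Hospital in the set): holds — descendants of Hospital are {Adherence, Treatment}; none are in {Biomarker}.
Condition 2 (every backdoor path blocked by {Biomarker}):
  P1: blocked at collider Adherence (neither it nor any descendant is in the conditioning set).
  P2: blocked at fork node Biomarker ∈ conditioning set.
{Biomarker} satisfies the backdoor criterion.

Yes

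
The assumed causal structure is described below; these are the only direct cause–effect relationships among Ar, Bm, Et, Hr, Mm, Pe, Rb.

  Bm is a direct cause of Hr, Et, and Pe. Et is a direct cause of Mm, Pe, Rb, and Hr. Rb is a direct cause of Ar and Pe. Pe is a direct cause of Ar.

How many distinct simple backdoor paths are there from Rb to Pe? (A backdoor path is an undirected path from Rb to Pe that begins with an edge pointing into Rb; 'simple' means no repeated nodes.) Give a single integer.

3

A backdoor path from Rb to Pe is any simple undirected path whose first edge points into Rb (i.e. leaves Rb via a parent).
Parents of Rb: {Et}.
Enumerating:
  P1: Rb <- Et <- Bm -> Pe
  P2: Rb <- Et -> Pe
  P3: Rb <- Et -> Hr <- Bm -> Pe
That exhausts the simple backdoor paths. Count: 3.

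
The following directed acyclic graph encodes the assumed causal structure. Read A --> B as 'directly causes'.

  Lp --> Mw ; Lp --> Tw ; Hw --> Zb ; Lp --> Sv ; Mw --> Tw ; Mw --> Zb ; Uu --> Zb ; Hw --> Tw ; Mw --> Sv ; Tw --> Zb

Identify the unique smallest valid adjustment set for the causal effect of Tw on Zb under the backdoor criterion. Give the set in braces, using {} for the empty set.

Variables eligible for adjustment (non-descendants of Tw, excluding Tw and Zb): {Hw, Lp, Mw, Sv, Uu}.
Backdoor paths from Tw to Zb:
  P1: Tw <- Lp -> Mw -> Zb
  P2: Tw <- Lp -> Sv <- Mw -> Zb
  P3: Tw <- Mw -> Zb
  P4: Tw <- Hw -> Zb
The empty set is not sufficient: P1 (Tw <- Lp -> Mw -> Zb) has no collider blocking it and no conditioned non-collider, so it is open.
Try {Hw, Mw}:
  P1: blocked at chain node Mw ∈ conditioning set.
  P2: blocked at collider Sv (neither it nor any descendant is in the conditioning set).
  P3: blocked at fork node Mw ∈ conditioning set.
  P4: blocked at fork node Hw ∈ conditioning set.
{Hw, Mw} contains no descendant of Tw and blocks every backdoor path.
Every element of {Hw, Mw} is needed (dropping Hw leaves P4 open; dropping Mw leaves P1 open), so no proper subset is valid.
Among all size-2 subsets of the eligible variables, only {Hw, Mw} blocks every backdoor path, so it is the unique smallest valid adjustment set.

{Hw, Mw}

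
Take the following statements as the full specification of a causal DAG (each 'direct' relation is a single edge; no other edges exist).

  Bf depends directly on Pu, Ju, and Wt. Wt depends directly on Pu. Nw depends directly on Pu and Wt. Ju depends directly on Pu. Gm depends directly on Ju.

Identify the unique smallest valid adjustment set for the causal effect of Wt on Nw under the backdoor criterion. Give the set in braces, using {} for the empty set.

Variables eligible for adjustment (non-descendants of Wt, excluding Wt and Nw): {Gm, Ju, Pu}.
Backdoor paths from Wt to Nw:
  P1: Wt <- Pu -> Nw
The empty set is not sufficient: P1 (Wt <- Pu -> Nw) has no collider blocking it and no conditioned non-collider, so it is open.
Try {Pu}:
  P1: blocked at fork node Pu ∈ conditioning set.
{Pu} contains no descendant of Wt and blocks every backdoor path.
No other singleton works — e.g. {Ju} leaves P1 open — so {Pu} is the unique smallest valid adjustment set.

{Pu}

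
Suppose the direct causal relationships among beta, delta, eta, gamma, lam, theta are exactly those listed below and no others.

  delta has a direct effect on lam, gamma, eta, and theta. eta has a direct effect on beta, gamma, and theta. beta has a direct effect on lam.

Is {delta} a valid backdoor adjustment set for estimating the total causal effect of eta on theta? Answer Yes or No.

Backdoor paths from eta to theta (paths whose first edge points into eta):
  P1: eta <- delta -> theta
Condition 1 (no descendant of eta in the set): holds — descendants of eta are {beta, gamma, lam, theta}; none are in {delta}.
Condition 2 (every backdoor path blocked by {delta}):
  P1: blocked at fork node delta ∈ conditioning set.
{delta} satisfies the backdoor criterion.

Yes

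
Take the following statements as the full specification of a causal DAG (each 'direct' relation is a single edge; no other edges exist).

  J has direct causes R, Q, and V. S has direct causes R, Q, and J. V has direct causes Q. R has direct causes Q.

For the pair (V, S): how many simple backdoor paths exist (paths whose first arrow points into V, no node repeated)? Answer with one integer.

A backdoor path from V to S is any simple undirected path whose first edge points into V (i.e. leaves V via a parent).
Parents of V: {Q}.
Enumerating:
  P1: V <- Q -> R -> J -> S
  P2: V <- Q -> R -> S
  P3: V <- Q -> J <- R -> S
  P4: V <- Q -> J -> S
  P5: V <- Q -> S
That exhausts the simple backdoor paths. Count: 5.

5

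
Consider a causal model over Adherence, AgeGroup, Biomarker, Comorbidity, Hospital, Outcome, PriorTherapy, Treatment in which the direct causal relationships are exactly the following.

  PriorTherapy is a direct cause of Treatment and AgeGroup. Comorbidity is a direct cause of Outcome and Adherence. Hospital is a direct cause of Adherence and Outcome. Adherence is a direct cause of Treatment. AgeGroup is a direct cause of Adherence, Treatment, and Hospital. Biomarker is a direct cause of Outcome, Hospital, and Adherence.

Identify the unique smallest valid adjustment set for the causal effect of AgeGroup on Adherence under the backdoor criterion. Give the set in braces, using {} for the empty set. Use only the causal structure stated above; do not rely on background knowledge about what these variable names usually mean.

{}

Variables eligible for adjustment (non-descendants of AgeGroup, excluding AgeGroup and Adherence): {Biomarker, Comorbidity, PriorTherapy}.
Backdoor paths from AgeGroup to Adherence:
  P1: AgeGroup <- PriorTherapy -> Treatment <- Adherence
Each backdoor path contains an unconditioned collider, so every path is already blocked with the empty conditioning set:
  P1: blocked at collider Treatment (neither it nor any descendant is in the conditioning set).
The empty set is therefore the unique smallest valid set.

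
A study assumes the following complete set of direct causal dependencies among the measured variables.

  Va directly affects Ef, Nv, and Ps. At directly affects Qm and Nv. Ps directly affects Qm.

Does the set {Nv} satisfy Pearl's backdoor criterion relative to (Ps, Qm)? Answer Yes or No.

Backdoor paths from Ps to Qm (paths whose first edge points into Ps):
  P1: Ps <- Va -> Nv <- At -> Qm
Condition 1 (no descendant of Ps in the set): holds — descendants of Ps are {Qm}; none are in {Nv}.
Condition 2 (every backdoor path blocked by {Nv}):
  P1: open — collider(s) Nv are conditioned on (or have a conditioned descendant) and no non-collider on the path is in the set.
{Nv} does not satisfy the backdoor criterion.

No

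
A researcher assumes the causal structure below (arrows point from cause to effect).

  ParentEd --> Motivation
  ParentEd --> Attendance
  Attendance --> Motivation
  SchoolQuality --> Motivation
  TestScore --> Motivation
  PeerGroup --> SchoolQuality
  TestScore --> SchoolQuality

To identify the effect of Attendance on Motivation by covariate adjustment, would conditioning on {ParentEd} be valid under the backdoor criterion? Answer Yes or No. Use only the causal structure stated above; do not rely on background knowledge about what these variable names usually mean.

Yes

Backdoor paths from Attendance to Motivation (paths whose first edge points into Attendance):
  P1: Attendance <- ParentEd -> Motivation
Condition 1 (no descendant of Attendance in the set): holds — descendants of Attendance are {Motivation}; none are in {ParentEd}.
Condition 2 (every backdoor path blocked by {ParentEd}):
  P1: blocked at fork node ParentEd ∈ conditioning set.
{ParentEd} satisfies the backdoor criterion.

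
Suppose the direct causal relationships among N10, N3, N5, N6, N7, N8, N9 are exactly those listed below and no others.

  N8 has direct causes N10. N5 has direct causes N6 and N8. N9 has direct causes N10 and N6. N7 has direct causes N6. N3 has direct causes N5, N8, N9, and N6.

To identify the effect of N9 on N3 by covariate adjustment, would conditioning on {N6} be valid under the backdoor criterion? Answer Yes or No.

Backdoor paths from N9 to N3 (paths whose first edge points into N9):
  P1: N9 <- N6 -> N5 <- N8 -> N3
  P2: N9 <- N6 -> N5 -> N3
  P3: N9 <- N6 -> N3
  P4: N9 <- N10 -> N8 -> N5 <- N6 -> N3
  P5: N9 <- N10 -> N8 -> N5 -> N3
  P6: N9 <- N10 -> N8 -> N3
Condition 1 (no descendant of N9 in the set): holds — descendants of N9 are {N3}; none are in {N6}.
Condition 2 (every backdoor path blocked by {N6}):
  P1: blocked at fork node N6 ∈ conditioning set.
  P2: blocked at fork node N6 ∈ conditioning set.
  P3: blocked at fork node N6 ∈ conditioning set.
  P4: blocked at collider N5 (neither it nor any descendant is in the conditioning set).
  P5: open — no interior node is in the conditioning set.
  P6: open — no interior node is in the conditioning set.
{N6} does not satisfy the backdoor criterion.

No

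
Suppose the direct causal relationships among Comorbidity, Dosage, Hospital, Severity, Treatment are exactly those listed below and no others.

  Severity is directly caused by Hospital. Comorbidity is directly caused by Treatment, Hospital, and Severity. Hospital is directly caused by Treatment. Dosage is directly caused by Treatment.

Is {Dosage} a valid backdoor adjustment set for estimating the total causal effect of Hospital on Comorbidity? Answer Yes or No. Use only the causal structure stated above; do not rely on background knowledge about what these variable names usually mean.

No

Backdoor paths from Hospital to Comorbidity (paths whose first edge points into Hospital):
  P1: Hospital <- Treatment -> Comorbidity
Condition 1 (no descendant of Hospital in the set): holds — descendants of Hospital are {Comorbidity, Severity}; none are in {Dosage}.
Condition 2 (every backdoor path blocked by {Dosage}):
  P1: open — no interior node is in the conditioning set.
{Dosage} does not satisfy the backdoor criterion.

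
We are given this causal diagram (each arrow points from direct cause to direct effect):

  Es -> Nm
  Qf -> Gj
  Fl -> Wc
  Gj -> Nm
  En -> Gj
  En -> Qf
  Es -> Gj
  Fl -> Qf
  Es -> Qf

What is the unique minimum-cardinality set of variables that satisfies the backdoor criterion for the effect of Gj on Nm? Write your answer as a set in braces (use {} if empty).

Variables eligible for adjustment (non-descendants of Gj, excluding Gj and Nm): {En, Es, Fl, Qf, Wc}.
Backdoor paths from Gj to Nm:
  P1: Gj <- En -> Qf <- Es -> Nm
  P2: Gj <- Es -> Nm
  P3: Gj <- Qf <- Es -> Nm
The empty set is not sufficient: P2 (Gj <- Es -> Nm) has no collider blocking it and no conditioned non-collider, so it is open.
Try {Es}:
  P1: blocked at collider Qf (neither it nor any descendant is in the conditioning set).
  P2: blocked at fork node Es ∈ conditioning set.
  P3: blocked at fork node Es ∈ conditioning set.
{Es} contains no descendant of Gj and blocks every backdoor path.
No other singleton works — e.g. {En} leaves P2 open — so {Es} is the unique smallest valid adjustment set.

{Es}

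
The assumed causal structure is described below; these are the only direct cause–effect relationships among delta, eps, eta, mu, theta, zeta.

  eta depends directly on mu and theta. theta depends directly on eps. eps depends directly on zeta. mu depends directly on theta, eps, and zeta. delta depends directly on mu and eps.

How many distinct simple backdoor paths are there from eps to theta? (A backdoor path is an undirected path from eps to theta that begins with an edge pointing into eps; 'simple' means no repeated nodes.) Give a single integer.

2

A backdoor path from eps to theta is any simple undirected path whose first edge points into eps (i.e. leaves eps via a parent).
Parents of eps: {zeta}.
Enumerating:
  P1: eps <- zeta -> mu <- theta
  P2: eps <- zeta -> mu -> eta <- theta
That exhausts the simple backdoor paths. Count: 2.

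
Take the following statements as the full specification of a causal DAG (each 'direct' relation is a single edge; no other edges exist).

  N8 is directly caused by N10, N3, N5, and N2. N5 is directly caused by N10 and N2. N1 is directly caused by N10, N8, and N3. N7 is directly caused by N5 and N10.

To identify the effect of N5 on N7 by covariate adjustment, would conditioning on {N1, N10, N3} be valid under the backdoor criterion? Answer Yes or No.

No

Backdoor paths from N5 to N7 (paths whose first edge points into N5):
  P1: N5 <- N2 -> N8 <- N10 -> N7
  P2: N5 <- N2 -> N8 <- N3 -> N1 <- N10 -> N7
  P3: N5 <- N2 -> N8 -> N1 <- N10 -> N7
  P4: N5 <- N10 -> N7
Condition 1 (no descendant of N5 in the set): FAILS — N1 is a descendant of N5.
Condition 2 (every backdoor path blocked by {N1, N10, N3}):
  P1: blocked at fork node N10 ∈ conditioning set.
  P2: blocked at fork node N3 ∈ conditioning set.
  P3: blocked at fork node N10 ∈ conditioning set.
  P4: blocked at fork node N10 ∈ conditioning set.
{N1, N10, N3} does not satisfy the backdoor criterion.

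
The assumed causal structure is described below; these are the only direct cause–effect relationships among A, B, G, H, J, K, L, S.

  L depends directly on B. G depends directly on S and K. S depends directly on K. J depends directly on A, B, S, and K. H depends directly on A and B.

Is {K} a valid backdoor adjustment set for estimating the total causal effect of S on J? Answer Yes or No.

Yes

Backdoor paths from S to J (paths whose first edge points into S):
  P1: S <- K -> J
Condition 1 (no descendant of S in the set): holds — descendants of S are {G, J}; none are in {K}.
Condition 2 (every backdoor path blocked by {K}):
  P1: blocked at fork node K ∈ conditioning set.
{K} satisfies the backdoor criterion.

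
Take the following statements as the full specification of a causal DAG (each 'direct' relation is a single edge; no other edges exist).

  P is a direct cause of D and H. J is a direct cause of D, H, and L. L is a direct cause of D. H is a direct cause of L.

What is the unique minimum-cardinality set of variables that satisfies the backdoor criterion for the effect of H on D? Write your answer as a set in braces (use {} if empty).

{J, P}

Variables eligible for adjustment (non-descendants of H, excluding H and D): {J, P}.
Backdoor paths from H to D:
  P1: H <- J -> L -> D
  P2: H <- J -> D
  P3: H <- P -> D
The empty set is not sufficient: P1 (H <- J -> L -> D) has no collider blocking it and no conditioned non-collider, so it is open.
Try {J, P}:
  P1: blocked at fork node J ∈ conditioning set.
  P2: blocked at fork node J ∈ conditioning set.
  P3: blocked at fork node P ∈ conditioning set.
{J, P} contains no descendant of H and blocks every backdoor path.
Every element of {J, P} is needed (dropping J leaves P1 open; dropping P leaves P3 open), so no proper subset is valid.
Among all size-2 subsets of the eligible variables, only {J, P} blocks every backdoor path, so it is the unique smallest valid adjustment set.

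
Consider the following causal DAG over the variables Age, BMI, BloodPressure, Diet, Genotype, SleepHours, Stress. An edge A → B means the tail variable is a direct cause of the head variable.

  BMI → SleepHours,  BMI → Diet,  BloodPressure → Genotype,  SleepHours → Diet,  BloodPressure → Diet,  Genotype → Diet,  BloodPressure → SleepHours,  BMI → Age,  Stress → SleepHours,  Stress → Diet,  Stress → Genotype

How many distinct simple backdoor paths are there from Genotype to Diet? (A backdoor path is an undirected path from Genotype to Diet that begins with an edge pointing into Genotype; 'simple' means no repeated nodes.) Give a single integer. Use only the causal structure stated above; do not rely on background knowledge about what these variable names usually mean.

A backdoor path from Genotype to Diet is any simple undirected path whose first edge points into Genotype (i.e. leaves Genotype via a parent).
Parents of Genotype: {BloodPressure, Stress}.
Enumerating:
  P1: Genotype <- BloodPressure -> SleepHours <- Stress -> Diet
  P2: Genotype <- BloodPressure -> SleepHours <- BMI -> Diet
  P3: Genotype <- BloodPressure -> SleepHours -> Diet
  P4: Genotype <- BloodPressure -> Diet
  P5: Genotype <- Stress -> SleepHours <- BloodPressure -> Diet
  P6: Genotype <- Stress -> SleepHours <- BMI -> Diet
  P7: Genotype <- Stress -> SleepHours -> Diet
  P8: Genotype <- Stress -> Diet
That exhausts the simple backdoor paths. Count: 8.

8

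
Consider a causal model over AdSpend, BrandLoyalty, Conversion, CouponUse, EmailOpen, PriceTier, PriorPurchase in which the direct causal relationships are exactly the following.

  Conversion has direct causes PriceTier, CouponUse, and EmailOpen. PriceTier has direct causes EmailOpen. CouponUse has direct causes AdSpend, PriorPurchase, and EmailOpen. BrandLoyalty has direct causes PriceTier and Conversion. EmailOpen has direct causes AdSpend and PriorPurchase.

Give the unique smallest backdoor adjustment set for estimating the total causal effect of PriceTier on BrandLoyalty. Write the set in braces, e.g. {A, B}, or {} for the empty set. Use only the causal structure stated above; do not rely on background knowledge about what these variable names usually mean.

{EmailOpen}

Variables eligible for adjustment (non-descendants of PriceTier, excluding PriceTier and BrandLoyalty): {AdSpend, CouponUse, EmailOpen, PriorPurchase}.
Backdoor paths from PriceTier to BrandLoyalty:
  P1: PriceTier <- EmailOpen <- AdSpend -> CouponUse -> Conversion -> BrandLoyalty
  P2: PriceTier <- EmailOpen <- PriorPurchase -> CouponUse -> Conversion -> BrandLoyalty
  P3: PriceTier <- EmailOpen -> CouponUse -> Conversion -> BrandLoyalty
  P4: PriceTier <- EmailOpen -> Conversion -> BrandLoyalty
The empty set is not sufficient: P1 (PriceTier <- EmailOpen <- AdSpend -> CouponUse -> Conversion -> BrandLoyalty) has no collider blocking it and no conditioned non-collider, so it is open.
Try {EmailOpen}:
  P1: blocked at chain node EmailOpen ∈ conditioning set.
  P2: blocked at chain node EmailOpen ∈ conditioning set.
  P3: blocked at fork node EmailOpen ∈ conditioning set.
  P4: blocked at fork node EmailOpen ∈ conditioning set.
{EmailOpen} contains no descendant of PriceTier and blocks every backdoor path.
No other singleton works — e.g. {AdSpend} leaves P2 open — so {EmailOpen} is the unique smallest valid adjustment set.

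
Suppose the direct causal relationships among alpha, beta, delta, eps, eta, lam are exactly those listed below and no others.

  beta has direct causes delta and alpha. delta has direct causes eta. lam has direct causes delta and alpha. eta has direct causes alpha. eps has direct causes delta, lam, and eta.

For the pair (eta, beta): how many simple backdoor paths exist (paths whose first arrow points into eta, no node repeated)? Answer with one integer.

3

A backdoor path from eta to beta is any simple undirected path whose first edge points into eta (i.e. leaves eta via a parent).
Parents of eta: {alpha}.
Enumerating:
  P1: eta <- alpha -> beta
  P2: eta <- alpha -> lam <- delta -> beta
  P3: eta <- alpha -> lam -> eps <- delta -> beta
That exhausts the simple backdoor paths. Count: 3.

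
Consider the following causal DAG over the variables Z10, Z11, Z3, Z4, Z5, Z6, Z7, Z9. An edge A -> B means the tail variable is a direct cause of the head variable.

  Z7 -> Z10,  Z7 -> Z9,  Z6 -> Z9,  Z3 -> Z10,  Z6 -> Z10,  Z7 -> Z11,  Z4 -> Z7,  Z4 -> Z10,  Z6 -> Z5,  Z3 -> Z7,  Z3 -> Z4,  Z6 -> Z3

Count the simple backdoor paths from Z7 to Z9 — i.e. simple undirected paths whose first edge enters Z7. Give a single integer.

7

A backdoor path from Z7 to Z9 is any simple undirected path whose first edge points into Z7 (i.e. leaves Z7 via a parent).
Parents of Z7: {Z3, Z4}.
Enumerating:
  P1: Z7 <- Z3 <- Z6 -> Z9
  P2: Z7 <- Z3 -> Z4 -> Z10 <- Z6 -> Z9
  P3: Z7 <- Z3 -> Z10 <- Z6 -> Z9
  P4: Z7 <- Z4 <- Z3 <- Z6 -> Z9
  P5: Z7 <- Z4 <- Z3 -> Z10 <- Z6 -> Z9
  P6: Z7 <- Z4 -> Z10 <- Z6 -> Z9
  P7: Z7 <- Z4 -> Z10 <- Z3 <- Z6 -> Z9
That exhausts the simple backdoor paths. Count: 7.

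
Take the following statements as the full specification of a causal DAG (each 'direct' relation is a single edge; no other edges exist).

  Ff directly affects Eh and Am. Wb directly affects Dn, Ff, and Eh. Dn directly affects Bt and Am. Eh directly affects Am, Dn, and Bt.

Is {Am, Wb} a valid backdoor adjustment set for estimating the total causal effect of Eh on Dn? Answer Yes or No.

No

Backdoor paths from Eh to Dn (paths whose first edge points into Eh):
  P1: Eh <- Wb -> Ff -> Am <- Dn
  P2: Eh <- Wb -> Dn
  P3: Eh <- Ff <- Wb -> Dn
  P4: Eh <- Ff -> Am <- Dn
Condition 1 (no descendant of Eh in the set): FAILS — Am is a descendant of Eh.
Condition 2 (every backdoor path blocked by {Am, Wb}):
  P1: blocked at fork node Wb ∈ conditioning set.
  P2: blocked at fork node Wb ∈ conditioning set.
  P3: blocked at fork node Wb ∈ conditioning set.
  P4: open — collider(s) Am are conditioned on (or have a conditioned descendant) and no non-collider on the path is in the set.
{Am, Wb} does not satisfy the backdoor criterion.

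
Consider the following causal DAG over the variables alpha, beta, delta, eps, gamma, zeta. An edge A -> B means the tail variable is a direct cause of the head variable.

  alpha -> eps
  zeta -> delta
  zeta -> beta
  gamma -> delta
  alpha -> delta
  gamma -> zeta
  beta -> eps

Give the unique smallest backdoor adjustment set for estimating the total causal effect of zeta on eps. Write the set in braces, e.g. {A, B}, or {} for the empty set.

Variables eligible for adjustment (non-descendants of zeta, excluding zeta and eps): {alpha, gamma}.
Backdoor paths from zeta to eps:
  P1: zeta <- gamma -> delta <- alpha -> eps
Each backdoor path contains an unconditioned collider, so every path is already blocked with the empty conditioning set:
  P1: blocked at collider delta (neither it nor any descendant is in the conditioning set).
The empty set is therefore the unique smallest valid set.

{}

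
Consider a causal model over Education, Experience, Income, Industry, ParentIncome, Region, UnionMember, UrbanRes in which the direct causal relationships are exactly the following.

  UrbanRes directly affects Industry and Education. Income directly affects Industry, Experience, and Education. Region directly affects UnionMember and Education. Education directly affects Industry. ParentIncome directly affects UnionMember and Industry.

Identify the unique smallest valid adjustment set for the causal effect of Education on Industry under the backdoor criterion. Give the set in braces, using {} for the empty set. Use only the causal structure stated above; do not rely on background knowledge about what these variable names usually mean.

{Income, UrbanRes}

Variables eligible for adjustment (non-descendants of Education, excluding Education and Industry): {Experience, Income, ParentIncome, Region, UnionMember, UrbanRes}.
Backdoor paths from Education to Industry:
  P1: Education <- Income -> Industry
  P2: Education <- Region -> UnionMember <- ParentIncome -> Industry
  P3: Education <- UrbanRes -> Industry
The empty set is not sufficient: P1 (Education <- Income -> Industry) has no collider blocking it and no conditioned non-collider, so it is open.
Try {Income, UrbanRes}:
  P1: blocked at fork node Income ∈ conditioning set.
  P2: blocked at collider UnionMember (neither it nor any descendant is in the conditioning set).
  P3: blocked at fork node UrbanRes ∈ conditioning set.
{Income, UrbanRes} contains no descendant of Education and blocks every backdoor path.
Every element of {Income, UrbanRes} is needed (dropping Income leaves P1 open; dropping UrbanRes leaves P3 open), so no proper subset is valid.
Among all size-2 subsets of the eligible variables, only {Income, UrbanRes} blocks every backdoor path, so it is the unique smallest valid adjustment set.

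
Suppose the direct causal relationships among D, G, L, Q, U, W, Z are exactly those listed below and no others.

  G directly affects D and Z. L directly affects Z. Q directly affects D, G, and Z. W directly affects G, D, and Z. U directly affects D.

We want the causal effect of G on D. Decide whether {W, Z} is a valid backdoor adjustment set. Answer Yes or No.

Backdoor paths from G to D (paths whose first edge points into G):
  P1: G <- Q -> D
  P2: G <- Q -> Z <- W -> D
  P3: G <- W -> D
  P4: G <- W -> Z <- Q -> D
Condition 1 (no descendant of G in the set): FAILS — Z is a descendant of G.
Condition 2 (every backdoor path blocked by {W, Z}):
  P1: open — no interior node is in the conditioning set.
  P2: blocked at fork node W ∈ conditioning set.
  P3: blocked at fork node W ∈ conditioning set.
  P4: blocked at fork node W ∈ conditioning set.
{W, Z} does not satisfy the backdoor criterion.

No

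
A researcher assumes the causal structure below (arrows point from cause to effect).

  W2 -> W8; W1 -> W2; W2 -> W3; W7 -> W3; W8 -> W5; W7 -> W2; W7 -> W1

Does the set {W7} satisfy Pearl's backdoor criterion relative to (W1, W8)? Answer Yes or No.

Backdoor paths from W1 to W8 (paths whose first edge points into W1):
  P1: W1 <- W7 -> W2 -> W8
  P2: W1 <- W7 -> W3 <- W2 -> W8
Condition 1 (no descendant of W1 in the set): holds — descendants of W1 are {W2, W3, W5, W8}; none are in {W7}.
Condition 2 (every backdoor path blocked by {W7}):
  P1: blocked at fork node W7 ∈ conditioning set.
  P2: blocked at fork node W7 ∈ conditioning set.
{W7} satisfies the backdoor criterion.

Yes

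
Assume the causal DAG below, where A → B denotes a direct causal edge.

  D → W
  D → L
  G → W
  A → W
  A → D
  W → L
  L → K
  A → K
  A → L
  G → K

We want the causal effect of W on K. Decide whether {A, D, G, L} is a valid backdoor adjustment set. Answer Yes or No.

Backdoor paths from W to K (paths whose first edge points into W):
  P1: W <- G -> K
  P2: W <- A -> D -> L -> K
  P3: W <- A -> L -> K
  P4: W <- A -> K
  P5: W <- D <- A -> L -> K
  P6: W <- D <- A -> K
  P7: W <- D -> L <- A -> K
  P8: W <- D -> L -> K
Condition 1 (no descendant of W in the set): FAILS — L is a descendant of W.
Condition 2 (every backdoor path blocked by {A, D, G, L}):
  P1: blocked at fork node G ∈ conditioning set.
  P2: blocked at fork node A ∈ conditioning set.
  P3: blocked at fork node A ∈ conditioning set.
  P4: blocked at fork node A ∈ conditioning set.
  P5: blocked at chain node D ∈ conditioning set.
  P6: blocked at chain node D ∈ conditioning set.
  P7: blocked at fork node D ∈ conditioning set.
  P8: blocked at fork node D ∈ conditioning set.
{A, D, G, L} does not satisfy the backdoor criterion.

No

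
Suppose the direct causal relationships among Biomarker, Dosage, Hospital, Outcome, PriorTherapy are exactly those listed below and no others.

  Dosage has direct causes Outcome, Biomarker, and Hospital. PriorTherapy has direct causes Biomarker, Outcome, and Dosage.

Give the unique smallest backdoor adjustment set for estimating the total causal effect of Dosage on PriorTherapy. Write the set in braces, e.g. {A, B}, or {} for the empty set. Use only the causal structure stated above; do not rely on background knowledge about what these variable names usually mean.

{Biomarker, Outcome}

Variables eligible for adjustment (non-descendants of Dosage, excluding Dosage and PriorTherapy): {Biomarker, Hospital, Outcome}.
Backdoor paths from Dosage to PriorTherapy:
  P1: Dosage <- Outcome -> PriorTherapy
  P2: Dosage <- Biomarker -> PriorTherapy
The empty set is not sufficient: P1 (Dosage <- Outcome -> PriorTherapy) has no collider blocking it and no conditioned non-collider, so it is open.
Try {Biomarker, Outcome}:
  P1: blocked at fork node Outcome ∈ conditioning set.
  P2: blocked at fork node Biomarker ∈ conditioning set.
{Biomarker, Outcome} contains no descendant of Dosage and blocks every backdoor path.
Every element of {Biomarker, Outcome} is needed (dropping Biomarker leaves P2 open; dropping Outcome leaves P1 open), so no proper subset is valid.
Among all size-2 subsets of the eligible variables, only {Biomarker, Outcome} blocks every backdoor path, so it is the unique smallest valid adjustment set.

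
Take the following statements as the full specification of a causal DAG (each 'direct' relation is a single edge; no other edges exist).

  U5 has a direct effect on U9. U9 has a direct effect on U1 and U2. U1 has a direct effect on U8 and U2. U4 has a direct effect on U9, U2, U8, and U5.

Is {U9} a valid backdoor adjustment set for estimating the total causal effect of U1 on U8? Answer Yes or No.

Backdoor paths from U1 to U8 (paths whose first edge points into U1):
  P1: U1 <- U9 <- U4 -> U8
  P2: U1 <- U9 <- U5 <- U4 -> U8
  P3: U1 <- U9 -> U2 <- U4 -> U8
Condition 1 (no descendant of U1 in the set): holds — descendants of U1 are {U2, U8}; none are in {U9}.
Condition 2 (every backdoor path blocked by {U9}):
  P1: blocked at chain node U9 ∈ conditioning set.
  P2: blocked at chain node U9 ∈ conditioning set.
  P3: blocked at fork node U9 ∈ conditioning set.
{U9} satisfies the backdoor criterion.

Yes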